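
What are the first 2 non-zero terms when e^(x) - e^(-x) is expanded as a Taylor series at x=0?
x^3/3 + 2·x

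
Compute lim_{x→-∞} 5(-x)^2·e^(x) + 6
The product is a 0·∞ indeterminate form at x → -∞.
Rewrite the product as 5(-x)^2 / e^(-x) (an ∞/∞ form) and apply L'Hôpital, or use the standard hierarchy e^(|x|) ≫ |(-x)^2| as x → -∞.
The indeterminate product → 0, so the limit = 6.

Final answer: 6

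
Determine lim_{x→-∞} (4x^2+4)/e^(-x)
This is an ∞/∞ indeterminate form as x → -∞.
Compare growth rates of the dominant terms (exponentials ≫ polynomials ≫ logarithms), or apply L'Hôpital's rule; the quotient → 0.
Limit = 0.

Final answer: 0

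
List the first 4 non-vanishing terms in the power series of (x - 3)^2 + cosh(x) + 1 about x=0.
x^4/24 + 3·x^2/2 - 6·x + 11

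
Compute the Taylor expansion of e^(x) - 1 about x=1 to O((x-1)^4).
-1 + e + e·(x - 1) + e·(x - 1)^2/2 + e·(x - 1)^3/6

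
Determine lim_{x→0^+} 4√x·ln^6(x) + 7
The product is a 0·∞ indeterminate form at x → 0⁺.
Rewrite the product as 4·ln^6(x) / x^(-1/2) and apply L'Hôpital, or use the standard hierarchy x^(-1/2) ≫ |ln x|^6 as x → 0⁺.
The indeterminate product → 0, so the limit = 7.

Final answer: 7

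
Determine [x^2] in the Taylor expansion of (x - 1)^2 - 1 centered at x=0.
Expand to order 2: (x - 1)^2 - 1 = x^2 - 2·x + O(x^3).
The coefficient of x^2 is 1.

Final answer: 1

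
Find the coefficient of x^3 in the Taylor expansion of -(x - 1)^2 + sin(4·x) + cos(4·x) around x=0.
Expand to order 3: -(x - 1)^2 + sin(4·x) + cos(4·x) = -32·x^3/3 - 9·x^2 + 6·x + O(x^4).
The coefficient of x^3 is -32/3.

Final answer: -32/3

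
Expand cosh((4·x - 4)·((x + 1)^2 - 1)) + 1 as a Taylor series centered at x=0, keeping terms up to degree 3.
-32·x^3 + 32·x^2 + 2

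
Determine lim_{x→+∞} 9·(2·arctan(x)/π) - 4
Evaluate the dominant behaviour as x → +∞; each term tends to a finite value or vanishes.
Limit = 5.

Final answer: 5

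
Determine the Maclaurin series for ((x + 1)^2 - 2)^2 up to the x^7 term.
x^4 + 4·x^3 + 2·x^2 - 4·x + 1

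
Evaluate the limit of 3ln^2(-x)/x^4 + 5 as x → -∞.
The quotient is an ∞/∞ indeterminate form as x → -∞.
Compare growth rates of the dominant terms (exponentials ≫ polynomials ≫ logarithms), or apply L'Hôpital's rule; the quotient → 0.
Adding the constant: 0 + 5 = 5. Limit = 5.

Final answer: 5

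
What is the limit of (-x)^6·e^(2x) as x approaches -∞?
This is a 0·∞ indeterminate form at x → -∞.
Rewrite the product as (-x)^6 / e^(-2x) (an ∞/∞ form) and apply L'Hôpital, or use the standard hierarchy e^(2|x|) ≫ |(-x)^6| as x → -∞.
The indeterminate product → 0, so the limit = 0.

Final answer: 0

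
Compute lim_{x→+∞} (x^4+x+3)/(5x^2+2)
This is an ∞/∞ indeterminate form as x → +∞.
Divide numerator and denominator by x^4 and let the lower-order terms vanish; the numerator's degree 4 exceeds the denominator's degree 2, so the quotient diverges.
Limit = ∞.

Final answer: ∞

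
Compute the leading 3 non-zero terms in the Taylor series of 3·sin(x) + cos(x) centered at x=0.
-x^2/2 + 3·x + 1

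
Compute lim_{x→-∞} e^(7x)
Evaluate the dominant behaviour as x → -∞; each term tends to a finite value or vanishes.
Limit = 0.

Final answer: 0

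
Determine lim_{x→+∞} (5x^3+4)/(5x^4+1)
This is an ∞/∞ indeterminate form as x → +∞.
Divide numerator and denominator by x^4 and let the lower-order terms vanish; the numerator's degree 3 is below the denominator's degree 4, so the quotient → 0.
Limit = 0.

Final answer: 0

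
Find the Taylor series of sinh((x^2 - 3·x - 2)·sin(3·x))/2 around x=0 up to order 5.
-2007·x^5/40 - 297·x^4/4 - 12·x^3 - 9·x^2/2 - 3·x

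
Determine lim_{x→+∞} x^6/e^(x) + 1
The quotient is an ∞/∞ indeterminate form as x → +∞.
The exponential denominator e^(x) dominates the polynomial numerator (e^x ≫ x^6 as x → ∞), so the quotient → 0.
Adding the constant: 0 + 1 = 1. Limit = 1.

Final answer: 1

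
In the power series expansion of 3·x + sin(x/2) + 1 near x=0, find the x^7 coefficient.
Expand to order 7: 3·x + sin(x/2) + 1 = -x^7/645120 + x^5/3840 - x^3/48 + 7·x/2 + 1 + O(x^8).
The coefficient of x^7 is -1/645120.

Final answer: -1/645120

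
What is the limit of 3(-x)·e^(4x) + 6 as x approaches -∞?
The product is a 0·∞ indeterminate form at x → -∞.
Rewrite the product as 3(-x) / e^(-4x) (an ∞/∞ form) and apply L'Hôpital, or use the standard hierarchy e^(4|x|) ≫ |(-x)| as x → -∞.
The indeterminate product → 0, so the limit = 6.

Final answer: 6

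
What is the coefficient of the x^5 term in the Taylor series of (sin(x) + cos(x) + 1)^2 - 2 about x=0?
Expand to order 5: (sin(x) + cos(x) + 1)^2 - 2 = 17·x^5/60 + x^4/12 - 5·x^3/3 - x^2 + 4·x + 2 + O(x^6).
The coefficient of x^5 is 17/60.

Final answer: 17/60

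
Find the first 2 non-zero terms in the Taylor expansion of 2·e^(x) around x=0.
2·x + 2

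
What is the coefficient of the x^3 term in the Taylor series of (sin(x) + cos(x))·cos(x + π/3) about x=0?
Expand to order 3: (sin(x) + cos(x))·cos(x + π/3) = x^3·(-1/3 + √(3)/3) + x^2·(-√(3)/2 - 1/2) + x·(1/2 - √(3)/2) + 1/2 + O(x^4).
The coefficient of x^3 is -1/3 + √(3)/3.

Final answer: -1/3 + √(3)/3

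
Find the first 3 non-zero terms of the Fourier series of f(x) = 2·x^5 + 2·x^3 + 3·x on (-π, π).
(-76·π^2 + 4·π^4 + 462)·sin(x) + (-2·π^4 - 15 + 8·π^2)·sin(2·x) + (-44·π^2/27 + 250/81 + 4·π^4/3)·sin(3·x)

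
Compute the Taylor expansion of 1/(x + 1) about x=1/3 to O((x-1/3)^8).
3/4 - 9·(x - 1/3)/16 + 27·(x - 1/3)^2/64 - 81·(x - 1/3)^3/256 + 243·(x - 1/3)^4/1024 - 729·(x - 1/3)^5/4096 + 2187·(x - 1/3)^6/16384 - 6561·(x - 1/3)^7/65536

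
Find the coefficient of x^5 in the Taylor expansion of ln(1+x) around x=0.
Expand to order 5: ln(1+x) = x^5/5 - x^4/4 + x^3/3 - x^2/2 + x + O(x^6).
The coefficient of x^5 is 1/5.

Final answer: 1/5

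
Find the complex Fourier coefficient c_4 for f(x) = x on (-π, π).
Compute the real Fourier coefficients first: a_4 = 0, b_4 = -1/2.
Then c_4 = (a_4 − i·b_4)/2 = i/4.

Final answer: i/4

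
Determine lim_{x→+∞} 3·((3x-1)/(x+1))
Evaluate the dominant behaviour as x → +∞; each term tends to a finite value or vanishes.
Limit = 9.

Final answer: 9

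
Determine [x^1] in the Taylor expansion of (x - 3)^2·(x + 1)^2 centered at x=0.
Expand to order 1: (x - 3)^2·(x + 1)^2 = 12·x + 9 + O(x^2).
The coefficient of x^1 is 12.

Final answer: 12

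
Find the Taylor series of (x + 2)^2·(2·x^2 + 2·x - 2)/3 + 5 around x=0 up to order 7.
2·x^4/3 + 10·x^3/3 + 14·x^2/3 + 7/3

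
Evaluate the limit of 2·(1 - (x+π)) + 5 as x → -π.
Direct substitution at x = -π gives 7.

Final answer: 7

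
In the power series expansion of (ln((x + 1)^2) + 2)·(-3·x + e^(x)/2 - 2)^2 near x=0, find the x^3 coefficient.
Expand to order 3: (ln((x + 1)^2) + 2)·(-3·x + e^(x)/2 - 2)^2 = 2·x^3 + 95·x^2/4 + 39·x/2 + 9/2 + O(x^4).
The coefficient of x^3 is 2.

Final answer: 2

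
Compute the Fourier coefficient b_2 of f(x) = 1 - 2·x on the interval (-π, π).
b_2 = (1/π) ∫_{-π}^{π} f(x)·sin(2x) dx.
Evaluate the integral (use parity and integration by parts as needed): b_2 = 2.

Final answer: 2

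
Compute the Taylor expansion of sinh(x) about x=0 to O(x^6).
x^5/120 + x^3/6 + x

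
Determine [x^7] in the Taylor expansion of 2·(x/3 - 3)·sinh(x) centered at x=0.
Expand to order 7: 2·(x/3 - 3)·sinh(x) = -x^7/840 + x^6/180 - x^5/20 + x^4/9 - x^3 + 2·x^2/3 - 6·x + O(x^8).
The coefficient of x^7 is -1/840.

Final answer: -1/840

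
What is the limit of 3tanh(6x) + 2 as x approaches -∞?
Evaluate the dominant behaviour as x → -∞; each term tends to a finite value or vanishes.
Limit = -1.

Final answer: -1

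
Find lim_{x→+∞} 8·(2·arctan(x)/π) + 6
Evaluate the dominant behaviour as x → +∞; each term tends to a finite value or vanishes.
Limit = 14.

Final answer: 14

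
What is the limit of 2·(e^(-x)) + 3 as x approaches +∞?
Evaluate the dominant behaviour as x → +∞; each term tends to a finite value or vanishes.
Limit = 3.

Final answer: 3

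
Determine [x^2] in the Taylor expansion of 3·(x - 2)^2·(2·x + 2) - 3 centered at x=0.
Expand to order 2: 3·(x - 2)^2·(2·x + 2) - 3 = 21 - 18·x^2 + O(x^3).
The coefficient of x^2 is -18.

Final answer: -18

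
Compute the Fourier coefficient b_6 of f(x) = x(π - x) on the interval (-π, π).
b_6 = (1/π) ∫_{-π}^{π} f(x)·sin(6x) dx.
Evaluate the integral (use parity and integration by parts as needed): b_6 = -π/3.

Final answer: -π/3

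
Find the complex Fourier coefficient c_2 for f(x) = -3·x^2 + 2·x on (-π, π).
Compute the real Fourier coefficients first: a_2 = -3, b_2 = -2.
Then c_2 = (a_2 − i·b_2)/2 = -3/2 + i.

Final answer: -3/2 + i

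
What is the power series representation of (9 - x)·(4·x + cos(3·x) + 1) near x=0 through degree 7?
81·x^7/80 - 729·x^6/80 - 27·x^5/8 + 243·x^4/8 + 9·x^3/2 - 89·x^2/2 + 34·x + 18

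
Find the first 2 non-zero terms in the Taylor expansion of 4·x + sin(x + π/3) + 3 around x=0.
9·x/2 + √(3)/2 + 3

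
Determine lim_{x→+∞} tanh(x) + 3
Evaluate the dominant behaviour as x → +∞; each term tends to a finite value or vanishes.
Limit = 4.

Final answer: 4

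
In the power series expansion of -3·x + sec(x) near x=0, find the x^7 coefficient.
Expand to order 7: -3·x + sec(x) = 61·x^6/720 + 5·x^4/24 + x^2/2 - 3·x + 1 + O(x^8).
The coefficient of x^7 is 0.

Final answer: 0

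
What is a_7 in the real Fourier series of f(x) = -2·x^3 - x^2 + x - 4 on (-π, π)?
a_7 = (1/π) ∫_{-π}^{π} f(x)·cos(7x) dx.
Evaluate the integral (use parity and integration by parts as needed): a_7 = 4/49.

Final answer: 4/49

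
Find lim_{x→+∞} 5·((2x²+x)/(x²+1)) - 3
Evaluate the dominant behaviour as x → +∞; each term tends to a finite value or vanishes.
Limit = 7.

Final answer: 7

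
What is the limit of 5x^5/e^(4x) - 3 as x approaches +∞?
The quotient is an ∞/∞ indeterminate form as x → +∞.
The exponential denominator e^(4x) dominates the polynomial numerator (e^x ≫ x^5 as x → ∞), so the quotient → 0.
Adding the constant: 0 - 3 = -3. Limit = -3.

Final answer: -3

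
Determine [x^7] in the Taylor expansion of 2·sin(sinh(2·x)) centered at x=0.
Expand to order 7: 2·sin(sinh(2·x)) = -128·x^7/45 - 64·x^5/15 + 4·x + O(x^8).
The coefficient of x^7 is -128/45.

Final answer: -128/45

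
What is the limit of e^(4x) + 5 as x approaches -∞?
Evaluate the dominant behaviour as x → -∞; each term tends to a finite value or vanishes.
Limit = 5.

Final answer: 5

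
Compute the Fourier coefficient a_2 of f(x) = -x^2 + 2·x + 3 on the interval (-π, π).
a_2 = (1/π) ∫_{-π}^{π} f(x)·cos(2x) dx.
Evaluate the integral (use parity and integration by parts as needed): a_2 = -1.

Final answer: -1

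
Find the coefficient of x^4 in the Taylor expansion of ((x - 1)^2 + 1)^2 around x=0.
Expand to order 4: ((x - 1)^2 + 1)^2 = x^4 - 4·x^3 + 8·x^2 - 8·x + 4 + O(x^5).
The coefficient of x^4 is 1.

Final answer: 1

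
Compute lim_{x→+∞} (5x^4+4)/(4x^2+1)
This is an ∞/∞ indeterminate form as x → +∞.
Divide numerator and denominator by x^4 and let the lower-order terms vanish; the numerator's degree 4 exceeds the denominator's degree 2, so the quotient diverges.
Limit = ∞.

Final answer: ∞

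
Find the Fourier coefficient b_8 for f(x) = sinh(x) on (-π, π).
b_8 = (1/π) ∫_{-π}^{π} f(x)·sin(8x) dx.
Evaluate the integral (use parity and integration by parts as needed): b_8 = -16·sinh(π)/(65·π).

Final answer: -16·sinh(π)/(65·π)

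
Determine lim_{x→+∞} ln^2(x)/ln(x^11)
This is an ∞/∞ indeterminate form as x → +∞.
Write ln(x^11) = 11·ln(x), reducing the quotient to ln(x)/11 → ∞.
Limit = ∞.

Final answer: ∞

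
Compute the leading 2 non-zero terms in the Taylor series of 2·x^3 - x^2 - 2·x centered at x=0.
-x^2 - 2·x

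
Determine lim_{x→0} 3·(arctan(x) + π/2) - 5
Direct substitution at x = 0 gives -5 + 3·π/2.

Final answer: -5 + 3·π/2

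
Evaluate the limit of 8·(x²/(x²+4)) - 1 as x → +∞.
Evaluate the dominant behaviour as x → +∞; each term tends to a finite value or vanishes.
Limit = 7.

Final answer: 7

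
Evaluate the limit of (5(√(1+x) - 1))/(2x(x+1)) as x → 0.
Both numerator and denominator → 0 as x → 0; this is a 0/0 indeterminate form.
Expand each to leading order near x = 0: numerator ~ 5·x/2, denominator ~ 2·x.
The limit of the ratio is 5/4.

Final answer: 5/4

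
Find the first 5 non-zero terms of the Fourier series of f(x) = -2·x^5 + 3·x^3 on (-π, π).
(-516 - 4·π^4 + 86·π^2)·sin(x) + (-13·π^2 + 39/2 + 2·π^4)·sin(2·x) + (-4·π^4/3 - 268/81 + 134·π^2/27)·sin(3·x) + (-11·π^2/4 + 33/32 + π^4)·sin(4·x) + (-4·π^4/5 - 276/625 + 46·π^2/25)·sin(5·x)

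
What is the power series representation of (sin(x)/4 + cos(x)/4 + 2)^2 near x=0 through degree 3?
-x^3/4 - x^2/2 + 9·x/8 + 81/16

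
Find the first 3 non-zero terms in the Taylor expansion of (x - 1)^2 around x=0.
x^2 - 2·x + 1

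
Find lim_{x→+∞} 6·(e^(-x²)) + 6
Evaluate the dominant behaviour as x → +∞; each term tends to a finite value or vanishes.
Limit = 6.

Final answer: 6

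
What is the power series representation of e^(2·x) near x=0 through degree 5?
4·x^5/15 + 2·x^4/3 + 4·x^3/3 + 2·x^2 + 2·x + 1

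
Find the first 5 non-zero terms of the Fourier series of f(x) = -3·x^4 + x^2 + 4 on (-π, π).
(-148 + 24·π^2)·cos(x) + (10 - 6·π^2)·cos(2·x) + (-20/9 + 8·π^2/3)·cos(3·x) + (13/16 - 3·π^2/2)·cos(4·x) - 3·π^4/5 + π^2/3 + 4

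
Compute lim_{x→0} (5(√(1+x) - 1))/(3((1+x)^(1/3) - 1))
Both numerator and denominator → 0 as x → 0; this is a 0/0 indeterminate form.
Expand each to leading order near x = 0: numerator ~ 5·x/2, denominator ~ x.
The limit of the ratio is 5/2.

Final answer: 5/2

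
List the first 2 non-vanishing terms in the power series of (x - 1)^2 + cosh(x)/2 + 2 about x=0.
7/2 - 2·x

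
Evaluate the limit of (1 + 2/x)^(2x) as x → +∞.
As x → +∞: write (1 + 2/x)^(2x) = ((1 + 2/x)^x)^2 → (e^2)^2 = e^4.
Limit = e^(4).

Final answer: e^(4)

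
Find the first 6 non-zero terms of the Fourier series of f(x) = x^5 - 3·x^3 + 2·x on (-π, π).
(-46·π^2 + 2·π^4 + 280)·sin(x) + (-π^4 - 14 + 8·π^2)·sin(2·x) + (-94·π^2/27 + 296/81 + 2·π^4/3)·sin(3·x) + (-π^4/2 - 115/64 + 17·π^2/8)·sin(4·x) + (-38·π^2/25 + 728/625 + 2·π^4/5)·sin(5·x) + (-π^4/3 - 70/81 + 32·π^2/27)·sin(6·x)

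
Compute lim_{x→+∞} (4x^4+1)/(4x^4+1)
This is an ∞/∞ indeterminate form as x → +∞.
Divide numerator and denominator by x^4 and let the lower-order terms vanish; the leading terms give 4/4 = 1.
Limit = 1.

Final answer: 1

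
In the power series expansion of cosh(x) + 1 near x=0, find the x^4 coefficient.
Expand to order 4: cosh(x) + 1 = x^4/24 + x^2/2 + 2 + O(x^5).
The coefficient of x^4 is 1/24.

Final answer: 1/24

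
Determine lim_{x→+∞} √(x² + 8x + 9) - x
This is an ∞ − ∞ indeterminate form.
Multiply and divide by the conjugate √(x²+8x + 9) + x; the x² terms cancel, leaving (8x + 9)/(√(x²+8x + 9)+x) → 8/2 = 4.
Limit = 4.

Final answer: 4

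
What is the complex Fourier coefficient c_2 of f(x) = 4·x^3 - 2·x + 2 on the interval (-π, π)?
Compute the real Fourier coefficients first: a_2 = 0, b_2 = 8 - 4·π^2.
Then c_2 = (a_2 − i·b_2)/2 = -4·i + 2·i·π^2.

Final answer: -4·i + 2·i·π^2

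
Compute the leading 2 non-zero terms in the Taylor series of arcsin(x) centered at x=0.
x^3/6 + x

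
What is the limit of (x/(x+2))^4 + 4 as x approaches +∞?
As x → +∞: x/(x+2) = 1/(1 + 2/x) → 1, and the 4th power of a limit-1 base also → 1; with the additive constant, 1 + 4 = 5.
Limit = 5.

Final answer: 5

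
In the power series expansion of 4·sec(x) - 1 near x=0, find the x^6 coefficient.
Expand to order 6: 4·sec(x) - 1 = 61·x^6/180 + 5·x^4/6 + 2·x^2 + 3 + O(x^7).
The coefficient of x^6 is 61/180.

Final answer: 61/180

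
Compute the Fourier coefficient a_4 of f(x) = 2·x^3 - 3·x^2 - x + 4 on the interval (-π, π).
a_4 = (1/π) ∫_{-π}^{π} f(x)·cos(4x) dx.
Evaluate the integral (use parity and integration by parts as needed): a_4 = -3/4.

Final answer: -3/4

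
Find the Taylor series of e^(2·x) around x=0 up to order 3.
4·x^3/3 + 2·x^2 + 2·x + 1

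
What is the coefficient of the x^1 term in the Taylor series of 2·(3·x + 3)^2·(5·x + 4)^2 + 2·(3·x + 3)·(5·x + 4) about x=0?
Expand to order 1: 2·(3·x + 3)^2·(5·x + 4)^2 + 2·(3·x + 3)·(5·x + 4) = 1350·x + 312 + O(x^2).
The coefficient of x^1 is 1350.

Final answer: 1350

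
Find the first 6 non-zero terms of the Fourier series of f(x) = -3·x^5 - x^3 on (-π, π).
(-708 - 6·π^4 + 118·π^2)·sin(x) + (-14·π^2 + 21 + 3·π^4)·sin(2·x) + (-2·π^4 - 68/27 + 34·π^2/9)·sin(3·x) + (-11·π^2/8 + 33/64 + 3·π^4/2)·sin(4·x) + (-6·π^4/5 - 84/625 + 14·π^2/25)·sin(5·x) + (-2·π^2/9 + 1/27 + π^4)·sin(6·x)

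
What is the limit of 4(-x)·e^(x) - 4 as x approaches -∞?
The product is a 0·∞ indeterminate form at x → -∞.
Rewrite the product as 4(-x) / e^(-x) (an ∞/∞ form) and apply L'Hôpital, or use the standard hierarchy e^(|x|) ≫ |(-x)| as x → -∞.
The indeterminate product → 0, so the limit = -4.

Final answer: -4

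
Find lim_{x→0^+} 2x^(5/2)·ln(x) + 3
The product is a 0·∞ indeterminate form at x → 0⁺.
Rewrite the product as 2·ln(x) / x^(-5/2) and apply L'Hôpital, or use the standard hierarchy x^(-5/2) ≫ |ln x| as x → 0⁺.
The indeterminate product → 0, so the limit = 3.

Final answer: 3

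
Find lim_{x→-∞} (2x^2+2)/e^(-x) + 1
The quotient is an ∞/∞ indeterminate form as x → -∞.
Compare growth rates of the dominant terms (exponentials ≫ polynomials ≫ logarithms), or apply L'Hôpital's rule; the quotient → 0.
Adding the constant: 0 + 1 = 1. Limit = 1.

Final answer: 1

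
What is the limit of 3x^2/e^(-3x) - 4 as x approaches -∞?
The quotient is an ∞/∞ indeterminate form as x → -∞.
Compare growth rates of the dominant terms (exponentials ≫ polynomials ≫ logarithms), or apply L'Hôpital's rule; the quotient → 0.
Adding the constant: 0 - 4 = -4. Limit = -4.

Final answer: -4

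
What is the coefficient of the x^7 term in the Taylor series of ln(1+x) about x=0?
Expand to order 7: ln(1+x) = x^7/7 - x^6/6 + x^5/5 - x^4/4 + x^3/3 - x^2/2 + x + O(x^8).
The coefficient of x^7 is 1/7.

Final answer: 1/7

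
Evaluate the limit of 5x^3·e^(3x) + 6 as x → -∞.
The product is a 0·∞ indeterminate form at x → -∞.
Rewrite the product as 5x^3 / e^(-3x) (an ∞/∞ form) and apply L'Hôpital, or use the standard hierarchy e^(3|x|) ≫ |x^3| as x → -∞.
The indeterminate product → 0, so the limit = 6.

Final answer: 6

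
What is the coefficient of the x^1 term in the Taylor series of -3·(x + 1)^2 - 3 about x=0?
Expand to order 1: -3·(x + 1)^2 - 3 = -6·x - 6 + O(x^2).
The coefficient of x^1 is -6.

Final answer: -6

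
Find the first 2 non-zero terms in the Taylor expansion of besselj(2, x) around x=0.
-x^4/96 + x^2/8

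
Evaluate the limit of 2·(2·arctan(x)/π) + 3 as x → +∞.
Evaluate the dominant behaviour as x → +∞; each term tends to a finite value or vanishes.
Limit = 5.

Final answer: 5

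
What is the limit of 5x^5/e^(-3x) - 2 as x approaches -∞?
The quotient is an ∞/∞ indeterminate form as x → -∞.
Compare growth rates of the dominant terms (exponentials ≫ polynomials ≫ logarithms), or apply L'Hôpital's rule; the quotient → 0.
Adding the constant: 0 - 2 = -2. Limit = -2.

Final answer: -2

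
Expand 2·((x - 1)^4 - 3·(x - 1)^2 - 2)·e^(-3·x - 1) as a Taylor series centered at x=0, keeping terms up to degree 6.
981·x^6·e^(-1)/20 - 393·x^5·e^(-1)/10 + 8·x^4·e^(-1) + 28·x^3·e^(-1) - 42·x^2·e^(-1) + 28·x·e^(-1) - 8·e^(-1)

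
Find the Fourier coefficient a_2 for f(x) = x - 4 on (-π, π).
a_2 = (1/π) ∫_{-π}^{π} f(x)·cos(2x) dx.
Evaluate the integral (use parity and integration by parts as needed): a_2 = 0.

Final answer: 0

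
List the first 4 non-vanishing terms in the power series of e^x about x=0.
x^3/6 + x^2/2 + x + 1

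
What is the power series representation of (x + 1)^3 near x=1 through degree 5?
8 + 12·(x - 1) + 6·(x - 1)^2 + (x - 1)^3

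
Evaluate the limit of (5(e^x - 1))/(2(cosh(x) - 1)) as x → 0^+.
Both numerator and denominator → 0 as x → 0^+; this is a 0/0 indeterminate form.
Expand each to leading order near x = 0: numerator ~ 5·x, denominator ~ x^2.
The limit of the ratio is ∞.

Final answer: ∞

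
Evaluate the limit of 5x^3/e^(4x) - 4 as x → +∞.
The quotient is an ∞/∞ indeterminate form as x → +∞.
The exponential denominator e^(4x) dominates the polynomial numerator (e^x ≫ x^3 as x → ∞), so the quotient → 0.
Adding the constant: 0 - 4 = -4. Limit = -4.

Final answer: -4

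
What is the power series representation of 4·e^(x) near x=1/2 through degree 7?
4·e^(1/2) + 4·e^(1/2)·(x - 1/2) + 2·e^(1/2)·(x - 1/2)^2 + 2·e^(1/2)·(x - 1/2)^3/3 + e^(1/2)·(x - 1/2)^4/6 + e^(1/2)·(x - 1/2)^5/30 + e^(1/2)·(x - 1/2)^6/180 + e^(1/2)·(x - 1/2)^7/1260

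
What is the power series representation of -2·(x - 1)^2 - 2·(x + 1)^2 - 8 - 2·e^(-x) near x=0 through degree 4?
-x^4/12 + x^3/3 - 5·x^2 + 2·x - 14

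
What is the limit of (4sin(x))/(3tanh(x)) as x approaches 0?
Both numerator and denominator → 0 as x → 0; this is a 0/0 indeterminate form.
Expand each to leading order near x = 0: numerator ~ 4·x, denominator ~ 3·x.
The limit of the ratio is 4/3.

Final answer: 4/3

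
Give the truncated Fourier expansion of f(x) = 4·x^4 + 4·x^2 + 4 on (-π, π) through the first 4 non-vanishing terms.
(176 - 32·π^2)·cos(x) + (-8 + 8·π^2)·cos(2·x) + (16/27 - 32·π^2/9)·cos(3·x) + 4 + 4·π^2/3 + 4·π^4/5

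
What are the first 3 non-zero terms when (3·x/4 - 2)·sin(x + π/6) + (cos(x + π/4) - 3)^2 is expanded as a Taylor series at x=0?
x^2·(1/2 + 3·√(3)/8 + (-3 + √(2)/2)^2·(1/(2·(-3 + √(2)/2)^2) - √(2)/(2·(-3 + √(2)/2)))) + x·(-√(3) + 3/8 - √(2)·(-3 + √(2)/2)) - 1 + (-3 + √(2)/2)^2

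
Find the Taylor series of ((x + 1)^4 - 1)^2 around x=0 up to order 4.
68·x^4 + 48·x^3 + 16·x^2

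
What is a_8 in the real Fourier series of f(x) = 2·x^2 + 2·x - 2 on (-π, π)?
a_8 = (1/π) ∫_{-π}^{π} f(x)·cos(8x) dx.
Evaluate the integral (use parity and integration by parts as needed): a_8 = 1/8.

Final answer: 1/8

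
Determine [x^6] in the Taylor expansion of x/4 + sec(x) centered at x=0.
Expand to order 6: x/4 + sec(x) = 61·x^6/720 + 5·x^4/24 + x^2/2 + x/4 + 1 + O(x^7).
The coefficient of x^6 is 61/720.

Final answer: 61/720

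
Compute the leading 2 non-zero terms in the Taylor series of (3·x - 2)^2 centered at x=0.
4 - 12·x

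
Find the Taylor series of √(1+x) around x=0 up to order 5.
7·x^5/256 - 5·x^4/128 + x^3/16 - x^2/8 + x/2 + 1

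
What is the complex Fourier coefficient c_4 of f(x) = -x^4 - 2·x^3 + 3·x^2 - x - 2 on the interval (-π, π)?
Compute the real Fourier coefficients first: a_4 = 15/16 - π^2/2, b_4 = 1/8 + π^2.
Then c_4 = (a_4 − i·b_4)/2 = -π^2/4 + 15/32 - i·π^2/2 - i/16.

Final answer: -π^2/4 + 15/32 - i·π^2/2 - i/16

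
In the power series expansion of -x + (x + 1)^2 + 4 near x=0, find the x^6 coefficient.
Expand to order 6: -x + (x + 1)^2 + 4 = x^2 + x + 5 + O(x^7).
The coefficient of x^6 is 0.

Final answer: 0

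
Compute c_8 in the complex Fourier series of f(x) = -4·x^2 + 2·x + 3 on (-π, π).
Compute the real Fourier coefficients first: a_8 = -1/4, b_8 = -1/2.
Then c_8 = (a_8 − i·b_8)/2 = -1/8 + i/4.

Final answer: -1/8 + i/4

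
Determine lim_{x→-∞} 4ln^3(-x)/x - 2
The quotient is an ∞/∞ indeterminate form as x → -∞.
Compare growth rates of the dominant terms (exponentials ≫ polynomials ≫ logarithms), or apply L'Hôpital's rule; the quotient → 0.
Adding the constant: 0 - 2 = -2. Limit = -2.

Final answer: -2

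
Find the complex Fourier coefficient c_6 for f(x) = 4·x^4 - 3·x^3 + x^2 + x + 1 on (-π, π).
Compute the real Fourier coefficients first: a_6 = -1/27 + 8·π^2/9, b_6 = -1/2 + π^2.
Then c_6 = (a_6 − i·b_6)/2 = -1/54 + 4·π^2/9 - i·π^2/2 + i/4.

Final answer: -1/54 + 4·π^2/9 - i·π^2/2 + i/4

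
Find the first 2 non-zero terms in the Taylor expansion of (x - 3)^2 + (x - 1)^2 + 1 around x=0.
11 - 8·x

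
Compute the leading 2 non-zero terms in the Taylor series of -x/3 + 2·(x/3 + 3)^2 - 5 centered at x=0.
11·x/3 + 13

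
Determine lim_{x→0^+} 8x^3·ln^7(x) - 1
The product is a 0·∞ indeterminate form at x → 0⁺.
Rewrite the product as 8·ln^7(x) / x^(-3) and apply L'Hôpital, or use the standard hierarchy x^(-3) ≫ |ln x|^7 as x → 0⁺.
The indeterminate product → 0, so the limit = -1.

Final answer: -1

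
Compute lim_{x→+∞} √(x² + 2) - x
This is an ∞ − ∞ indeterminate form.
Multiply and divide by the conjugate √(x²+2) + x; the x² terms cancel, leaving 2/(√(x²+2)+x) → 0.
Limit = 0.

Final answer: 0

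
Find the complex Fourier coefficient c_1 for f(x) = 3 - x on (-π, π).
Compute the real Fourier coefficients first: a_1 = 0, b_1 = -2.
Then c_1 = (a_1 − i·b_1)/2 = i.

Final answer: i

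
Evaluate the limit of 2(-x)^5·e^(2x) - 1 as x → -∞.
The product is a 0·∞ indeterminate form at x → -∞.
Rewrite the product as 2(-x)^5 / e^(-2x) (an ∞/∞ form) and apply L'Hôpital, or use the standard hierarchy e^(2|x|) ≫ |(-x)^5| as x → -∞.
The indeterminate product → 0, so the limit = -1.

Final answer: -1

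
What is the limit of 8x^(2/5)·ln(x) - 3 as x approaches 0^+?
The product is a 0·∞ indeterminate form at x → 0⁺.
Rewrite the product as 8·ln(x) / x^(-2/5) and apply L'Hôpital, or use the standard hierarchy x^(-2/5) ≫ |ln x| as x → 0⁺.
The indeterminate product → 0, so the limit = -3.

Final answer: -3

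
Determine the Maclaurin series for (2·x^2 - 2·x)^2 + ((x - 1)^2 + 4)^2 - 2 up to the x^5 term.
5·x^4 - 12·x^3 + 18·x^2 - 20·x + 23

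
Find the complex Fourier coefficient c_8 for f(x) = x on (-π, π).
Compute the real Fourier coefficients first: a_8 = 0, b_8 = -1/4.
Then c_8 = (a_8 − i·b_8)/2 = i/8.

Final answer: i/8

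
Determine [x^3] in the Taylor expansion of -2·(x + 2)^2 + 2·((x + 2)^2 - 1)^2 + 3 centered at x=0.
Expand to order 3: -2·(x + 2)^2 + 2·((x + 2)^2 - 1)^2 + 3 = 16·x^3 + 42·x^2 + 40·x + 13 + O(x^4).
The coefficient of x^3 is 16.

Final answer: 16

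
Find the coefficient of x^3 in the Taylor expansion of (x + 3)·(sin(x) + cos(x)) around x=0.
Expand to order 3: (x + 3)·(sin(x) + cos(x)) = -x^3 - x^2/2 + 4·x + 3 + O(x^4).
The coefficient of x^3 is -1.

Final answer: -1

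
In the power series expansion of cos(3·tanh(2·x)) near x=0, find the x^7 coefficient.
Expand to order 7: cos(3·tanh(2·x)) = -2308·x^6/5 + 102·x^4 - 18·x^2 + 1 + O(x^8).
The coefficient of x^7 is 0.

Final answer: 0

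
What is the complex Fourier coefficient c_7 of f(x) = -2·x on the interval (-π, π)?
Compute the real Fourier coefficients first: a_7 = 0, b_7 = -4/7.
Then c_7 = (a_7 − i·b_7)/2 = 2·i/7.

Final answer: 2·i/7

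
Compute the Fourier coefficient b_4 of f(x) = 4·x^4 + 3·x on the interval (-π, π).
b_4 = (1/π) ∫_{-π}^{π} f(x)·sin(4x) dx.
Evaluate the integral (use parity and integration by parts as needed): b_4 = -3/2.

Final answer: -3/2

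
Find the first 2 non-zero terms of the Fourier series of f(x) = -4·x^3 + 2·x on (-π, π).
(52 - 8·π^2)·sin(x) + (-8 + 4·π^2)·sin(2·x)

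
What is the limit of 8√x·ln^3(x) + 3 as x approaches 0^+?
The product is a 0·∞ indeterminate form at x → 0⁺.
Rewrite the product as 8·ln^3(x) / x^(-1/2) and apply L'Hôpital, or use the standard hierarchy x^(-1/2) ≫ |ln x|^3 as x → 0⁺.
The indeterminate product → 0, so the limit = 3.

Final answer: 3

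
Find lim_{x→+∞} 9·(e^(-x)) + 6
Evaluate the dominant behaviour as x → +∞; each term tends to a finite value or vanishes.
Limit = 6.

Final answer: 6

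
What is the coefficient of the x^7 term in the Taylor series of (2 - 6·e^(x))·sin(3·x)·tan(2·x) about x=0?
Expand to order 7: (2 - 6·e^(x))·sin(3·x)·tan(2·x) = -142·x^7/5 - 179·x^6/10 - 14·x^4 - 36·x^3 - 24·x^2 + O(x^8).
The coefficient of x^7 is -142/5.

Final answer: -142/5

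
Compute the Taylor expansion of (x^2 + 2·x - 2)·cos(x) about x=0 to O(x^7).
2·x^6/45 + x^5/12 - 7·x^4/12 - x^3 + 2·x^2 + 2·x - 2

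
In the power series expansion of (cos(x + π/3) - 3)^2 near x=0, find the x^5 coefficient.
Expand to order 5: (cos(x + π/3) - 3)^2 = -√(3)·x^5/24 - 7·x^4/24 - √(3)·x^3/6 + 2·x^2 + 5·√(3)·x/2 + 25/4 + O(x^6).
The coefficient of x^5 is -√(3)/24.

Final answer: -√(3)/24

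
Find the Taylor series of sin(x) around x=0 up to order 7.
-x^7/5040 + x^5/120 - x^3/6 + x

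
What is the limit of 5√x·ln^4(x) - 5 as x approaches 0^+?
The product is a 0·∞ indeterminate form at x → 0⁺.
Rewrite the product as 5·ln^4(x) / x^(-1/2) and apply L'Hôpital, or use the standard hierarchy x^(-1/2) ≫ |ln x|^4 as x → 0⁺.
The indeterminate product → 0, so the limit = -5.

Final answer: -5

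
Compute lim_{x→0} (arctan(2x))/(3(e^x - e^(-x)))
Both numerator and denominator → 0 as x → 0; this is a 0/0 indeterminate form.
Expand each to leading order near x = 0: numerator ~ 2·x, denominator ~ 6·x.
The limit of the ratio is 1/3.

Final answer: 1/3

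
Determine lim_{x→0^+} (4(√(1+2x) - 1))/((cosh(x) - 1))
Both numerator and denominator → 0 as x → 0^+; this is a 0/0 indeterminate form.
Expand each to leading order near x = 0: numerator ~ 4·x, denominator ~ x^2/2.
The limit of the ratio is ∞.

Final answer: ∞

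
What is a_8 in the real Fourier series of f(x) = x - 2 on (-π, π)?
a_8 = (1/π) ∫_{-π}^{π} f(x)·cos(8x) dx.
Evaluate the integral (use parity and integration by parts as needed): a_8 = 0.

Final answer: 0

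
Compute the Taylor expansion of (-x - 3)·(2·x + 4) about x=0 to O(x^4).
-2·x^2 - 10·x - 12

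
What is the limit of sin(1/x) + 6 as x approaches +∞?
Evaluate the dominant behaviour as x → +∞; each term tends to a finite value or vanishes.
Limit = 6.

Final answer: 6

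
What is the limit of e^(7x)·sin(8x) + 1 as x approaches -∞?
Evaluate the dominant behaviour as x → -∞; each term tends to a finite value or vanishes.
Limit = 1.

Final answer: 1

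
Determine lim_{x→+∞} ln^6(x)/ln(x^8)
This is an ∞/∞ indeterminate form as x → +∞.
Write ln(x^8) = 8·ln(x), reducing the quotient to ln^5(x)/8 → ∞.
Limit = ∞.

Final answer: ∞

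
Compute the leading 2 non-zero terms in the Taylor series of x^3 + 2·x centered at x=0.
x^3 + 2·x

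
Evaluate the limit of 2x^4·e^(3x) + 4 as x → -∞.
The product is a 0·∞ indeterminate form at x → -∞.
Rewrite the product as 2x^4 / e^(-3x) (an ∞/∞ form) and apply L'Hôpital, or use the standard hierarchy e^(3|x|) ≫ |x^4| as x → -∞.
The indeterminate product → 0, so the limit = 4.

Final answer: 4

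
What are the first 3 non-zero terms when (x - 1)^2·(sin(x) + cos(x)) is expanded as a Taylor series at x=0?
-3·x^2/2 - x + 1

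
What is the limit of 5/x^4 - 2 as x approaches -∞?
Evaluate the dominant behaviour as x → -∞; each term tends to a finite value or vanishes.
Limit = -2.

Final answer: -2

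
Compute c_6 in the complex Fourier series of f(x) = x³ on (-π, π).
Compute the real Fourier coefficients first: a_6 = 0, b_6 = 1/18 - π^2/3.
Then c_6 = (a_6 − i·b_6)/2 = -i/36 + i·π^2/6.

Final answer: -i/36 + i·π^2/6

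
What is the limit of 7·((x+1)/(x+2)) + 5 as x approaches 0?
Direct substitution at x = 0 gives 17/2.

Final answer: 17/2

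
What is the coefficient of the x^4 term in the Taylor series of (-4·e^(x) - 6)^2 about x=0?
Expand to order 4: (-4·e^(x) - 6)^2 = 38·x^4/3 + 88·x^3/3 + 56·x^2 + 80·x + 100 + O(x^5).
The coefficient of x^4 is 38/3.

Final answer: 38/3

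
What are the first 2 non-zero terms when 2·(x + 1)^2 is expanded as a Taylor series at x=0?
4·x + 2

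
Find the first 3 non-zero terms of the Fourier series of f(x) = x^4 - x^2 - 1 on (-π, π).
(52 - 8·π^2)·cos(x) + (-4 + 2·π^2)·cos(2·x) - π^2/3 - 1 + π^4/5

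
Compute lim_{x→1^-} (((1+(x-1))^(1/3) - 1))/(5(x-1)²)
Both numerator and denominator → 0 as x → 1^-; this is a 0/0 indeterminate form.
Expand each to leading order near x = 1: numerator ~ (x - 1)/3, denominator ~ 5·(x - 1)^2.
The limit of the ratio is -∞.

Final answer: -∞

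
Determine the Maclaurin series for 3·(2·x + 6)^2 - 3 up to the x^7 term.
12·x^2 + 72·x + 105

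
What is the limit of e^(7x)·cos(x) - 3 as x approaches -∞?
Evaluate the dominant behaviour as x → -∞; each term tends to a finite value or vanishes.
Limit = -3.

Final answer: -3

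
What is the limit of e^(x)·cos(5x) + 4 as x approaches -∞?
Evaluate the dominant behaviour as x → -∞; each term tends to a finite value or vanishes.
Limit = 4.

Final answer: 4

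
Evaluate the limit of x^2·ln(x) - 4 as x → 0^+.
The product is a 0·∞ indeterminate form at x → 0⁺.
Rewrite the product as ln(x) / x^(-2) and apply L'Hôpital, or use the standard hierarchy x^(-2) ≫ |ln x| as x → 0⁺.
The indeterminate product → 0, so the limit = -4.

Final answer: -4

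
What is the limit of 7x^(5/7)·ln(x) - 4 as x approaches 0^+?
The product is a 0·∞ indeterminate form at x → 0⁺.
Rewrite the product as 7·ln(x) / x^(-5/7) and apply L'Hôpital, or use the standard hierarchy x^(-5/7) ≫ |ln x| as x → 0⁺.
The indeterminate product → 0, so the limit = -4.

Final answer: -4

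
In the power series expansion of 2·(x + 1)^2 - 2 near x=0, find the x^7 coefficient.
Expand to order 7: 2·(x + 1)^2 - 2 = 2·x^2 + 4·x + O(x^8).
The coefficient of x^7 is 0.

Final answer: 0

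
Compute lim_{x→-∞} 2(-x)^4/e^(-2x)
This is an ∞/∞ indeterminate form as x → -∞.
Compare growth rates of the dominant terms (exponentials ≫ polynomials ≫ logarithms), or apply L'Hôpital's rule; the quotient → 0.
Limit = 0.

Final answer: 0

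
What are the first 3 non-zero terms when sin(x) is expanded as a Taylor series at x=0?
x^5/120 - x^3/6 + x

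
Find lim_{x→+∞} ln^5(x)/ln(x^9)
This is an ∞/∞ indeterminate form as x → +∞.
Write ln(x^9) = 9·ln(x), reducing the quotient to ln^4(x)/9 → ∞.
Limit = ∞.

Final answer: ∞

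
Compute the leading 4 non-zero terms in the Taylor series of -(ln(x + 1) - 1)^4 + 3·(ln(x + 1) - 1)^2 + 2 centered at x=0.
19·x^3/3 - 2·x^2 - 2·x + 4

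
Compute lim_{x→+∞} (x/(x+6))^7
As x → +∞: x/(x+6) = 1/(1 + 6/x) → 1, and the 7th power of a limit-1 base also → 1.
Limit = 1.

Final answer: 1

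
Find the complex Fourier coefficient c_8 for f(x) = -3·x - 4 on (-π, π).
Compute the real Fourier coefficients first: a_8 = 0, b_8 = 3/4.
Then c_8 = (a_8 − i·b_8)/2 = -3·i/8.

Final answer: -3·i/8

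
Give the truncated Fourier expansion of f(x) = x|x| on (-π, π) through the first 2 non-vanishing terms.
(-8 + 2·π^2)·sin(x)/π - π·sin(2·x)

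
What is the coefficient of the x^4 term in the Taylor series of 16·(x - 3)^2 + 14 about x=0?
Expand to order 4: 16·(x - 3)^2 + 14 = 16·x^2 - 96·x + 158 + O(x^5).
The coefficient of x^4 is 0.

Final answer: 0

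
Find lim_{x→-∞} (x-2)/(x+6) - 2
Evaluate the dominant behaviour as x → -∞; each term tends to a finite value or vanishes.
Limit = -1.

Final answer: -1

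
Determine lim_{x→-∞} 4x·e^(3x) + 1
The product is a 0·∞ indeterminate form at x → -∞.
Rewrite the product as 4x / e^(-3x) (an ∞/∞ form) and apply L'Hôpital, or use the standard hierarchy e^(3|x|) ≫ |x| as x → -∞.
The indeterminate product → 0, so the limit = 1.

Final answer: 1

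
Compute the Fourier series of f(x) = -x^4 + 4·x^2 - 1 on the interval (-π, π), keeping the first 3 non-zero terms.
(-64 + 8·π^2)·cos(x) + (7 - 2·π^2)·cos(2·x) - π^4/5 - 1 + 4·π^2/3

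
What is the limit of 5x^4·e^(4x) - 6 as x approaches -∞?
The product is a 0·∞ indeterminate form at x → -∞.
Rewrite the product as 5x^4 / e^(-4x) (an ∞/∞ form) and apply L'Hôpital, or use the standard hierarchy e^(4|x|) ≫ |x^4| as x → -∞.
The indeterminate product → 0, so the limit = -6.

Final answer: -6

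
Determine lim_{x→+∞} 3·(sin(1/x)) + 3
Evaluate the dominant behaviour as x → +∞; each term tends to a finite value or vanishes.
Limit = 3.

Final answer: 3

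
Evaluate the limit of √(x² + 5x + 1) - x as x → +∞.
This is an ∞ − ∞ indeterminate form.
Multiply and divide by the conjugate √(x²+5x + 1) + x; the x² terms cancel, leaving (5x + 1)/(√(x²+5x + 1)+x) → 5/2.
Limit = 5/2.

Final answer: 5/2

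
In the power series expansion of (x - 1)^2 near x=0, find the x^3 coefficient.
Expand to order 3: (x - 1)^2 = x^2 - 2·x + 1 + O(x^4).
The coefficient of x^3 is 0.

Final answer: 0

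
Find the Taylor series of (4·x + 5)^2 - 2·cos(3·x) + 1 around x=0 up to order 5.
-27·x^4/4 + 25·x^2 + 40·x + 24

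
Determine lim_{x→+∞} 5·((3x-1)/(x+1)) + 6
Evaluate the dominant behaviour as x → +∞; each term tends to a finite value or vanishes.
Limit = 21.

Final answer: 21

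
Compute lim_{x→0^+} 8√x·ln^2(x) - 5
The product is a 0·∞ indeterminate form at x → 0⁺.
Rewrite the product as 8·ln^2(x) / x^(-1/2) and apply L'Hôpital, or use the standard hierarchy x^(-1/2) ≫ |ln x|^2 as x → 0⁺.
The indeterminate product → 0, so the limit = -5.

Final answer: -5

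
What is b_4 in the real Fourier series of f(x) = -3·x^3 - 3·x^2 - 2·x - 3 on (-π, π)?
b_4 = (1/π) ∫_{-π}^{π} f(x)·sin(4x) dx.
Evaluate the integral (use parity and integration by parts as needed): b_4 = 7/16 + 3·π^2/2.

Final answer: 7/16 + 3·π^2/2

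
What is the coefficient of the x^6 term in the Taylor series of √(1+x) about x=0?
Expand to order 6: √(1+x) = -21·x^6/1024 + 7·x^5/256 - 5·x^4/128 + x^3/16 - x^2/8 + x/2 + 1 + O(x^7).
The coefficient of x^6 is -21/1024.

Final answer: -21/1024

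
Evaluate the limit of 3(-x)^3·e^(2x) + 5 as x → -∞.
The product is a 0·∞ indeterminate form at x → -∞.
Rewrite the product as 3(-x)^3 / e^(-2x) (an ∞/∞ form) and apply L'Hôpital, or use the standard hierarchy e^(2|x|) ≫ |(-x)^3| as x → -∞.
The indeterminate product → 0, so the limit = 5.

Final answer: 5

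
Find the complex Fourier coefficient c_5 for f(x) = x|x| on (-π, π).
Compute the real Fourier coefficients first: a_5 = 0, b_5 = (-8 + 50·π^2)/(125·π).
Then c_5 = (a_5 − i·b_5)/2 = -i·π/5 + 4·i/(125·π).

Final answer: -i·π/5 + 4·i/(125·π)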